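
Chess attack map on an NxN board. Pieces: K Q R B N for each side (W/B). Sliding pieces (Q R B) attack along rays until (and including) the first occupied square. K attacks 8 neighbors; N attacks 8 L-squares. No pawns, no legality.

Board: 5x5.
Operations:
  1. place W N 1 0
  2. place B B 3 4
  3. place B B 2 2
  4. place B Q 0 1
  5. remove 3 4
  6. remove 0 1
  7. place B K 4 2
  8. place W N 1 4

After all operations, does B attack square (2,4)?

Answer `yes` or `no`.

Answer: no

Derivation:
Op 1: place WN@(1,0)
Op 2: place BB@(3,4)
Op 3: place BB@(2,2)
Op 4: place BQ@(0,1)
Op 5: remove (3,4)
Op 6: remove (0,1)
Op 7: place BK@(4,2)
Op 8: place WN@(1,4)
Per-piece attacks for B:
  BB@(2,2): attacks (3,3) (4,4) (3,1) (4,0) (1,3) (0,4) (1,1) (0,0)
  BK@(4,2): attacks (4,3) (4,1) (3,2) (3,3) (3,1)
B attacks (2,4): no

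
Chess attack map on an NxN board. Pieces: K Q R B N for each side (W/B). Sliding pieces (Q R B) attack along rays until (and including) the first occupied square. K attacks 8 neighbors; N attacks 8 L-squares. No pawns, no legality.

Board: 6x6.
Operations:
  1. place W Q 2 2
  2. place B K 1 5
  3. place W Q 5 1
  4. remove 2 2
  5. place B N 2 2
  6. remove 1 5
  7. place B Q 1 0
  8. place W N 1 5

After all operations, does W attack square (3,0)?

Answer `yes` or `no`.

Op 1: place WQ@(2,2)
Op 2: place BK@(1,5)
Op 3: place WQ@(5,1)
Op 4: remove (2,2)
Op 5: place BN@(2,2)
Op 6: remove (1,5)
Op 7: place BQ@(1,0)
Op 8: place WN@(1,5)
Per-piece attacks for W:
  WN@(1,5): attacks (2,3) (3,4) (0,3)
  WQ@(5,1): attacks (5,2) (5,3) (5,4) (5,5) (5,0) (4,1) (3,1) (2,1) (1,1) (0,1) (4,2) (3,3) (2,4) (1,5) (4,0) [ray(-1,1) blocked at (1,5)]
W attacks (3,0): no

Answer: no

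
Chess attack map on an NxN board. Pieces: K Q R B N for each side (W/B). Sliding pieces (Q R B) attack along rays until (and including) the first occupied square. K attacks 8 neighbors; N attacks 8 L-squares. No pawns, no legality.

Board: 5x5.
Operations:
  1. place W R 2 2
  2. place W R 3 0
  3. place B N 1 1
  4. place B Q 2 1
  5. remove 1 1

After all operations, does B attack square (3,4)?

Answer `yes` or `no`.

Op 1: place WR@(2,2)
Op 2: place WR@(3,0)
Op 3: place BN@(1,1)
Op 4: place BQ@(2,1)
Op 5: remove (1,1)
Per-piece attacks for B:
  BQ@(2,1): attacks (2,2) (2,0) (3,1) (4,1) (1,1) (0,1) (3,2) (4,3) (3,0) (1,2) (0,3) (1,0) [ray(0,1) blocked at (2,2); ray(1,-1) blocked at (3,0)]
B attacks (3,4): no

Answer: no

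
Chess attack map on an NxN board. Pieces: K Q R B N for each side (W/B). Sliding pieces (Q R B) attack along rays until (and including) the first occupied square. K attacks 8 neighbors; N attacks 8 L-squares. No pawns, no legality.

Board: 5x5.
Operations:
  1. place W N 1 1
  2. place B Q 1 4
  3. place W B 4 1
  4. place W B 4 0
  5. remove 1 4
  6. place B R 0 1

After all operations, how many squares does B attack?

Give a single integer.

Answer: 5

Derivation:
Op 1: place WN@(1,1)
Op 2: place BQ@(1,4)
Op 3: place WB@(4,1)
Op 4: place WB@(4,0)
Op 5: remove (1,4)
Op 6: place BR@(0,1)
Per-piece attacks for B:
  BR@(0,1): attacks (0,2) (0,3) (0,4) (0,0) (1,1) [ray(1,0) blocked at (1,1)]
Union (5 distinct): (0,0) (0,2) (0,3) (0,4) (1,1)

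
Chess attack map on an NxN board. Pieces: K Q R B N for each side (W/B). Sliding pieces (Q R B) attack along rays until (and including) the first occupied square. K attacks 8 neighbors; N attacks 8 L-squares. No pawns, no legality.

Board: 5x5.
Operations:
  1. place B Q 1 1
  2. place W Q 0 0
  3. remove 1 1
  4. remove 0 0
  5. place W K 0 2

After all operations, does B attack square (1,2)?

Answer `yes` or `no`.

Answer: no

Derivation:
Op 1: place BQ@(1,1)
Op 2: place WQ@(0,0)
Op 3: remove (1,1)
Op 4: remove (0,0)
Op 5: place WK@(0,2)
Per-piece attacks for B:
B attacks (1,2): no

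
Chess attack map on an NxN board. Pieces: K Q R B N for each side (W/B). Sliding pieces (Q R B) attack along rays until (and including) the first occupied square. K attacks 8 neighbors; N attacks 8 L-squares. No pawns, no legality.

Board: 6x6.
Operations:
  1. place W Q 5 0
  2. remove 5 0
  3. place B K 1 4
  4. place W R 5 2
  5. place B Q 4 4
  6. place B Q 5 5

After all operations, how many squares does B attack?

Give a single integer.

Op 1: place WQ@(5,0)
Op 2: remove (5,0)
Op 3: place BK@(1,4)
Op 4: place WR@(5,2)
Op 5: place BQ@(4,4)
Op 6: place BQ@(5,5)
Per-piece attacks for B:
  BK@(1,4): attacks (1,5) (1,3) (2,4) (0,4) (2,5) (2,3) (0,5) (0,3)
  BQ@(4,4): attacks (4,5) (4,3) (4,2) (4,1) (4,0) (5,4) (3,4) (2,4) (1,4) (5,5) (5,3) (3,5) (3,3) (2,2) (1,1) (0,0) [ray(-1,0) blocked at (1,4); ray(1,1) blocked at (5,5)]
  BQ@(5,5): attacks (5,4) (5,3) (5,2) (4,5) (3,5) (2,5) (1,5) (0,5) (4,4) [ray(0,-1) blocked at (5,2); ray(-1,-1) blocked at (4,4)]
Union (25 distinct): (0,0) (0,3) (0,4) (0,5) (1,1) (1,3) (1,4) (1,5) (2,2) (2,3) (2,4) (2,5) (3,3) (3,4) (3,5) (4,0) (4,1) (4,2) (4,3) (4,4) (4,5) (5,2) (5,3) (5,4) (5,5)

Answer: 25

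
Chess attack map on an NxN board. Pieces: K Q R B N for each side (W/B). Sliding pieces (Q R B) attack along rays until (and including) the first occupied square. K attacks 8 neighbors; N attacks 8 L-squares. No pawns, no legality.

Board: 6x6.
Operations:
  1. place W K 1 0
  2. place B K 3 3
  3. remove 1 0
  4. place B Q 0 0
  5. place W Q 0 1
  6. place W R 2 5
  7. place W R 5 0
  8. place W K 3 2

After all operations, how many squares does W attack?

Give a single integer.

Op 1: place WK@(1,0)
Op 2: place BK@(3,3)
Op 3: remove (1,0)
Op 4: place BQ@(0,0)
Op 5: place WQ@(0,1)
Op 6: place WR@(2,5)
Op 7: place WR@(5,0)
Op 8: place WK@(3,2)
Per-piece attacks for W:
  WQ@(0,1): attacks (0,2) (0,3) (0,4) (0,5) (0,0) (1,1) (2,1) (3,1) (4,1) (5,1) (1,2) (2,3) (3,4) (4,5) (1,0) [ray(0,-1) blocked at (0,0)]
  WR@(2,5): attacks (2,4) (2,3) (2,2) (2,1) (2,0) (3,5) (4,5) (5,5) (1,5) (0,5)
  WK@(3,2): attacks (3,3) (3,1) (4,2) (2,2) (4,3) (4,1) (2,3) (2,1)
  WR@(5,0): attacks (5,1) (5,2) (5,3) (5,4) (5,5) (4,0) (3,0) (2,0) (1,0) (0,0) [ray(-1,0) blocked at (0,0)]
Union (29 distinct): (0,0) (0,2) (0,3) (0,4) (0,5) (1,0) (1,1) (1,2) (1,5) (2,0) (2,1) (2,2) (2,3) (2,4) (3,0) (3,1) (3,3) (3,4) (3,5) (4,0) (4,1) (4,2) (4,3) (4,5) (5,1) (5,2) (5,3) (5,4) (5,5)

Answer: 29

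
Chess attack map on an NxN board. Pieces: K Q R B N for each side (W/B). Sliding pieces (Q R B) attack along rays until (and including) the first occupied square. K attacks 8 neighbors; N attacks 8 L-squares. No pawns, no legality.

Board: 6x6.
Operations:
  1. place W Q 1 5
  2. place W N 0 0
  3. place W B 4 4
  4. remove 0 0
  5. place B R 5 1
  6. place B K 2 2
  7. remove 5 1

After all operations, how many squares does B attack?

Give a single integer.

Op 1: place WQ@(1,5)
Op 2: place WN@(0,0)
Op 3: place WB@(4,4)
Op 4: remove (0,0)
Op 5: place BR@(5,1)
Op 6: place BK@(2,2)
Op 7: remove (5,1)
Per-piece attacks for B:
  BK@(2,2): attacks (2,3) (2,1) (3,2) (1,2) (3,3) (3,1) (1,3) (1,1)
Union (8 distinct): (1,1) (1,2) (1,3) (2,1) (2,3) (3,1) (3,2) (3,3)

Answer: 8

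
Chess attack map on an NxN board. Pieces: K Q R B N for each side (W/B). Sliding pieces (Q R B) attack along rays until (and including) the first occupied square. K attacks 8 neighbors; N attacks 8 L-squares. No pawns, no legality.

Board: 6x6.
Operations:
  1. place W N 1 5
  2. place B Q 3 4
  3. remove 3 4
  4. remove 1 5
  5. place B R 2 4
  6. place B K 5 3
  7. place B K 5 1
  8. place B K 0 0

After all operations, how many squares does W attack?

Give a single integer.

Answer: 0

Derivation:
Op 1: place WN@(1,5)
Op 2: place BQ@(3,4)
Op 3: remove (3,4)
Op 4: remove (1,5)
Op 5: place BR@(2,4)
Op 6: place BK@(5,3)
Op 7: place BK@(5,1)
Op 8: place BK@(0,0)
Per-piece attacks for W:
Union (0 distinct): (none)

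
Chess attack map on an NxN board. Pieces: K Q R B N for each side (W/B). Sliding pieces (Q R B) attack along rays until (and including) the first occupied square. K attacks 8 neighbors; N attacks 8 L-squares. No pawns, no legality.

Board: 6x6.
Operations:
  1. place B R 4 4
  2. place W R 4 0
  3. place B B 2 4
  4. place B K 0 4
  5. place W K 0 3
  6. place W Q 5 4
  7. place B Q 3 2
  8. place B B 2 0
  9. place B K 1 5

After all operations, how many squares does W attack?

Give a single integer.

Op 1: place BR@(4,4)
Op 2: place WR@(4,0)
Op 3: place BB@(2,4)
Op 4: place BK@(0,4)
Op 5: place WK@(0,3)
Op 6: place WQ@(5,4)
Op 7: place BQ@(3,2)
Op 8: place BB@(2,0)
Op 9: place BK@(1,5)
Per-piece attacks for W:
  WK@(0,3): attacks (0,4) (0,2) (1,3) (1,4) (1,2)
  WR@(4,0): attacks (4,1) (4,2) (4,3) (4,4) (5,0) (3,0) (2,0) [ray(0,1) blocked at (4,4); ray(-1,0) blocked at (2,0)]
  WQ@(5,4): attacks (5,5) (5,3) (5,2) (5,1) (5,0) (4,4) (4,5) (4,3) (3,2) [ray(-1,0) blocked at (4,4); ray(-1,-1) blocked at (3,2)]
Union (18 distinct): (0,2) (0,4) (1,2) (1,3) (1,4) (2,0) (3,0) (3,2) (4,1) (4,2) (4,3) (4,4) (4,5) (5,0) (5,1) (5,2) (5,3) (5,5)

Answer: 18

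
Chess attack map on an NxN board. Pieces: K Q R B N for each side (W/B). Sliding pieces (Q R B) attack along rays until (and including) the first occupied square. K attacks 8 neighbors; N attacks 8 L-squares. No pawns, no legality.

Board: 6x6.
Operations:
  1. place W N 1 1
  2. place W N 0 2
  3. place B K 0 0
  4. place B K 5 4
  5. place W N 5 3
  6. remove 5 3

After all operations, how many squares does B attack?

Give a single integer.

Answer: 8

Derivation:
Op 1: place WN@(1,1)
Op 2: place WN@(0,2)
Op 3: place BK@(0,0)
Op 4: place BK@(5,4)
Op 5: place WN@(5,3)
Op 6: remove (5,3)
Per-piece attacks for B:
  BK@(0,0): attacks (0,1) (1,0) (1,1)
  BK@(5,4): attacks (5,5) (5,3) (4,4) (4,5) (4,3)
Union (8 distinct): (0,1) (1,0) (1,1) (4,3) (4,4) (4,5) (5,3) (5,5)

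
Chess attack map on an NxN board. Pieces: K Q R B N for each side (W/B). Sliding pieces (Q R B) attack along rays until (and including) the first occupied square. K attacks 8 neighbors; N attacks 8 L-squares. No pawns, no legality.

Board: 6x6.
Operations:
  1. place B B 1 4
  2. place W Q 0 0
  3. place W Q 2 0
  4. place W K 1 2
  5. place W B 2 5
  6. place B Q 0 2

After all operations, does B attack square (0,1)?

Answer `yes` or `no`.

Answer: yes

Derivation:
Op 1: place BB@(1,4)
Op 2: place WQ@(0,0)
Op 3: place WQ@(2,0)
Op 4: place WK@(1,2)
Op 5: place WB@(2,5)
Op 6: place BQ@(0,2)
Per-piece attacks for B:
  BQ@(0,2): attacks (0,3) (0,4) (0,5) (0,1) (0,0) (1,2) (1,3) (2,4) (3,5) (1,1) (2,0) [ray(0,-1) blocked at (0,0); ray(1,0) blocked at (1,2); ray(1,-1) blocked at (2,0)]
  BB@(1,4): attacks (2,5) (2,3) (3,2) (4,1) (5,0) (0,5) (0,3) [ray(1,1) blocked at (2,5)]
B attacks (0,1): yes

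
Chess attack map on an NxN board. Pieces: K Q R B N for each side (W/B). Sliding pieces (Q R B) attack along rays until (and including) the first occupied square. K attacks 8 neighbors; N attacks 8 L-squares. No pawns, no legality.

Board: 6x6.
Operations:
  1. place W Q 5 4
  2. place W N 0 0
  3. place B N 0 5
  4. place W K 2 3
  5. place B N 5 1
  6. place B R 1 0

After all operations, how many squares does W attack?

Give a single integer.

Op 1: place WQ@(5,4)
Op 2: place WN@(0,0)
Op 3: place BN@(0,5)
Op 4: place WK@(2,3)
Op 5: place BN@(5,1)
Op 6: place BR@(1,0)
Per-piece attacks for W:
  WN@(0,0): attacks (1,2) (2,1)
  WK@(2,3): attacks (2,4) (2,2) (3,3) (1,3) (3,4) (3,2) (1,4) (1,2)
  WQ@(5,4): attacks (5,5) (5,3) (5,2) (5,1) (4,4) (3,4) (2,4) (1,4) (0,4) (4,5) (4,3) (3,2) (2,1) (1,0) [ray(0,-1) blocked at (5,1); ray(-1,-1) blocked at (1,0)]
Union (18 distinct): (0,4) (1,0) (1,2) (1,3) (1,4) (2,1) (2,2) (2,4) (3,2) (3,3) (3,4) (4,3) (4,4) (4,5) (5,1) (5,2) (5,3) (5,5)

Answer: 18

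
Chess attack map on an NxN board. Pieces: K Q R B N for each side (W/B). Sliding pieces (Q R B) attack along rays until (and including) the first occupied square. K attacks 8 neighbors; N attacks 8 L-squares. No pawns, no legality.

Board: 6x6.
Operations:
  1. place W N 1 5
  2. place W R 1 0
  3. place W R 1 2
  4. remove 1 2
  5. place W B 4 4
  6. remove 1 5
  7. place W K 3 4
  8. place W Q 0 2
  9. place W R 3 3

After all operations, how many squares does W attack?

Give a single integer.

Answer: 30

Derivation:
Op 1: place WN@(1,5)
Op 2: place WR@(1,0)
Op 3: place WR@(1,2)
Op 4: remove (1,2)
Op 5: place WB@(4,4)
Op 6: remove (1,5)
Op 7: place WK@(3,4)
Op 8: place WQ@(0,2)
Op 9: place WR@(3,3)
Per-piece attacks for W:
  WQ@(0,2): attacks (0,3) (0,4) (0,5) (0,1) (0,0) (1,2) (2,2) (3,2) (4,2) (5,2) (1,3) (2,4) (3,5) (1,1) (2,0)
  WR@(1,0): attacks (1,1) (1,2) (1,3) (1,4) (1,5) (2,0) (3,0) (4,0) (5,0) (0,0)
  WR@(3,3): attacks (3,4) (3,2) (3,1) (3,0) (4,3) (5,3) (2,3) (1,3) (0,3) [ray(0,1) blocked at (3,4)]
  WK@(3,4): attacks (3,5) (3,3) (4,4) (2,4) (4,5) (4,3) (2,5) (2,3)
  WB@(4,4): attacks (5,5) (5,3) (3,5) (3,3) [ray(-1,-1) blocked at (3,3)]
Union (30 distinct): (0,0) (0,1) (0,3) (0,4) (0,5) (1,1) (1,2) (1,3) (1,4) (1,5) (2,0) (2,2) (2,3) (2,4) (2,5) (3,0) (3,1) (3,2) (3,3) (3,4) (3,5) (4,0) (4,2) (4,3) (4,4) (4,5) (5,0) (5,2) (5,3) (5,5)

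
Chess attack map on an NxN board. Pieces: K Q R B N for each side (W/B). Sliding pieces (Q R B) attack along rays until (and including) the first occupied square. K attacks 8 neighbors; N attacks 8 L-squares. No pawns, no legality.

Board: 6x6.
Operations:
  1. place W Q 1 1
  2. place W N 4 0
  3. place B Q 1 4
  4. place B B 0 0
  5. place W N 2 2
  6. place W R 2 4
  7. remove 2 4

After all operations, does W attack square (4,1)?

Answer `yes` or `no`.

Answer: yes

Derivation:
Op 1: place WQ@(1,1)
Op 2: place WN@(4,0)
Op 3: place BQ@(1,4)
Op 4: place BB@(0,0)
Op 5: place WN@(2,2)
Op 6: place WR@(2,4)
Op 7: remove (2,4)
Per-piece attacks for W:
  WQ@(1,1): attacks (1,2) (1,3) (1,4) (1,0) (2,1) (3,1) (4,1) (5,1) (0,1) (2,2) (2,0) (0,2) (0,0) [ray(0,1) blocked at (1,4); ray(1,1) blocked at (2,2); ray(-1,-1) blocked at (0,0)]
  WN@(2,2): attacks (3,4) (4,3) (1,4) (0,3) (3,0) (4,1) (1,0) (0,1)
  WN@(4,0): attacks (5,2) (3,2) (2,1)
W attacks (4,1): yes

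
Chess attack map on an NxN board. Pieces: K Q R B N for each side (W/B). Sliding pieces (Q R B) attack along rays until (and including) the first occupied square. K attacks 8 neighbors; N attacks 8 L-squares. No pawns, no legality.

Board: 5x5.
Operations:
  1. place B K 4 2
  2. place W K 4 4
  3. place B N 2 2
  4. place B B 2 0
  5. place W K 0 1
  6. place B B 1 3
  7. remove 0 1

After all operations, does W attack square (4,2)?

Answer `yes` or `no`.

Op 1: place BK@(4,2)
Op 2: place WK@(4,4)
Op 3: place BN@(2,2)
Op 4: place BB@(2,0)
Op 5: place WK@(0,1)
Op 6: place BB@(1,3)
Op 7: remove (0,1)
Per-piece attacks for W:
  WK@(4,4): attacks (4,3) (3,4) (3,3)
W attacks (4,2): no

Answer: no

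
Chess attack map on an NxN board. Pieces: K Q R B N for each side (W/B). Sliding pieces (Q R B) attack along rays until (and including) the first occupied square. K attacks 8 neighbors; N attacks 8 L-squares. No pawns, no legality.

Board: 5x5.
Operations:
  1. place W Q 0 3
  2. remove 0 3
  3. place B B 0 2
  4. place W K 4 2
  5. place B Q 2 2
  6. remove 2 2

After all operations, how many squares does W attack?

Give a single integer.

Answer: 5

Derivation:
Op 1: place WQ@(0,3)
Op 2: remove (0,3)
Op 3: place BB@(0,2)
Op 4: place WK@(4,2)
Op 5: place BQ@(2,2)
Op 6: remove (2,2)
Per-piece attacks for W:
  WK@(4,2): attacks (4,3) (4,1) (3,2) (3,3) (3,1)
Union (5 distinct): (3,1) (3,2) (3,3) (4,1) (4,3)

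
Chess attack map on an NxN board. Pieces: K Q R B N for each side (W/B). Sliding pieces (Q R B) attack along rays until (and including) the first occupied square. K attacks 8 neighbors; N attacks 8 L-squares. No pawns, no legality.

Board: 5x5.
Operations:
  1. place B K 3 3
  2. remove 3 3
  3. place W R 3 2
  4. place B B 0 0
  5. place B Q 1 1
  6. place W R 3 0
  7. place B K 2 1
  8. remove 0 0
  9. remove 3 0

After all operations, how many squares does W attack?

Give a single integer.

Answer: 8

Derivation:
Op 1: place BK@(3,3)
Op 2: remove (3,3)
Op 3: place WR@(3,2)
Op 4: place BB@(0,0)
Op 5: place BQ@(1,1)
Op 6: place WR@(3,0)
Op 7: place BK@(2,1)
Op 8: remove (0,0)
Op 9: remove (3,0)
Per-piece attacks for W:
  WR@(3,2): attacks (3,3) (3,4) (3,1) (3,0) (4,2) (2,2) (1,2) (0,2)
Union (8 distinct): (0,2) (1,2) (2,2) (3,0) (3,1) (3,3) (3,4) (4,2)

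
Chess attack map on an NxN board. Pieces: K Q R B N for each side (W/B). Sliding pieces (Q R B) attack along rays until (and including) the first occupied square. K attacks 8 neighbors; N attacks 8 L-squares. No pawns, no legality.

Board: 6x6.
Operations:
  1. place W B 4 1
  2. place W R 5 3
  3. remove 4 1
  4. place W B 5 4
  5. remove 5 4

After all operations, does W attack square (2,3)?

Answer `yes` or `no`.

Op 1: place WB@(4,1)
Op 2: place WR@(5,3)
Op 3: remove (4,1)
Op 4: place WB@(5,4)
Op 5: remove (5,4)
Per-piece attacks for W:
  WR@(5,3): attacks (5,4) (5,5) (5,2) (5,1) (5,0) (4,3) (3,3) (2,3) (1,3) (0,3)
W attacks (2,3): yes

Answer: yes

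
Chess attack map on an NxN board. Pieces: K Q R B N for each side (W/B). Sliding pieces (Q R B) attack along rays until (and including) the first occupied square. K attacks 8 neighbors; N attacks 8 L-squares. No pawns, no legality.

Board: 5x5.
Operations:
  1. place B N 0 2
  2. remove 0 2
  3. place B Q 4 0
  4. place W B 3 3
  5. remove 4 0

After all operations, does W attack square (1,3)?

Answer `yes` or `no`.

Op 1: place BN@(0,2)
Op 2: remove (0,2)
Op 3: place BQ@(4,0)
Op 4: place WB@(3,3)
Op 5: remove (4,0)
Per-piece attacks for W:
  WB@(3,3): attacks (4,4) (4,2) (2,4) (2,2) (1,1) (0,0)
W attacks (1,3): no

Answer: no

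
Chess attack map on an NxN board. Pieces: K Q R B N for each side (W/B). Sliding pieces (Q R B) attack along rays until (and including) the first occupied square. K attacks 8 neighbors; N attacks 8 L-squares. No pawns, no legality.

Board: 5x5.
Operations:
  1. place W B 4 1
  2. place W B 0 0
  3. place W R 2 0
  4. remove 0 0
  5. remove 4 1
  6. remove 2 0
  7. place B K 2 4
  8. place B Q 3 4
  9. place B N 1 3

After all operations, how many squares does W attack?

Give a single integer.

Answer: 0

Derivation:
Op 1: place WB@(4,1)
Op 2: place WB@(0,0)
Op 3: place WR@(2,0)
Op 4: remove (0,0)
Op 5: remove (4,1)
Op 6: remove (2,0)
Op 7: place BK@(2,4)
Op 8: place BQ@(3,4)
Op 9: place BN@(1,3)
Per-piece attacks for W:
Union (0 distinct): (none)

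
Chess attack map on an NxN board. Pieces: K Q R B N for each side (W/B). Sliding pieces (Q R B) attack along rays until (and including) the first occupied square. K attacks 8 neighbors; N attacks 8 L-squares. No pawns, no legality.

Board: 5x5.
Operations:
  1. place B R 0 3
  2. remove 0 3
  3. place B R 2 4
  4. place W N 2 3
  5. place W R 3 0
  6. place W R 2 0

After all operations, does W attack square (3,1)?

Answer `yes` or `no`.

Answer: yes

Derivation:
Op 1: place BR@(0,3)
Op 2: remove (0,3)
Op 3: place BR@(2,4)
Op 4: place WN@(2,3)
Op 5: place WR@(3,0)
Op 6: place WR@(2,0)
Per-piece attacks for W:
  WR@(2,0): attacks (2,1) (2,2) (2,3) (3,0) (1,0) (0,0) [ray(0,1) blocked at (2,3); ray(1,0) blocked at (3,0)]
  WN@(2,3): attacks (4,4) (0,4) (3,1) (4,2) (1,1) (0,2)
  WR@(3,0): attacks (3,1) (3,2) (3,3) (3,4) (4,0) (2,0) [ray(-1,0) blocked at (2,0)]
W attacks (3,1): yes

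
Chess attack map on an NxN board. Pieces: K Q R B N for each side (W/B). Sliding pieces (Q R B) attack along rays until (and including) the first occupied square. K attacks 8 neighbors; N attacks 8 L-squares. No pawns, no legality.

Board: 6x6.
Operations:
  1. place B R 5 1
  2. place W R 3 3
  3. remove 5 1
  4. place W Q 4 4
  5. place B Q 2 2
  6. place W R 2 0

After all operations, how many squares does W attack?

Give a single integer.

Op 1: place BR@(5,1)
Op 2: place WR@(3,3)
Op 3: remove (5,1)
Op 4: place WQ@(4,4)
Op 5: place BQ@(2,2)
Op 6: place WR@(2,0)
Per-piece attacks for W:
  WR@(2,0): attacks (2,1) (2,2) (3,0) (4,0) (5,0) (1,0) (0,0) [ray(0,1) blocked at (2,2)]
  WR@(3,3): attacks (3,4) (3,5) (3,2) (3,1) (3,0) (4,3) (5,3) (2,3) (1,3) (0,3)
  WQ@(4,4): attacks (4,5) (4,3) (4,2) (4,1) (4,0) (5,4) (3,4) (2,4) (1,4) (0,4) (5,5) (5,3) (3,5) (3,3) [ray(-1,-1) blocked at (3,3)]
Union (25 distinct): (0,0) (0,3) (0,4) (1,0) (1,3) (1,4) (2,1) (2,2) (2,3) (2,4) (3,0) (3,1) (3,2) (3,3) (3,4) (3,5) (4,0) (4,1) (4,2) (4,3) (4,5) (5,0) (5,3) (5,4) (5,5)

Answer: 25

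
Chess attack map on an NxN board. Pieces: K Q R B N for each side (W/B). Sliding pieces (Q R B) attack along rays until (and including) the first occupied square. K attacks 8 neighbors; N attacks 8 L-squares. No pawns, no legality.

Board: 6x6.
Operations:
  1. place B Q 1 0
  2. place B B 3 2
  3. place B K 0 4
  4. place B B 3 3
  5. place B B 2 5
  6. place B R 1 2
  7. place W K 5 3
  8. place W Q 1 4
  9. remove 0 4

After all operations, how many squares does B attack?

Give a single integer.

Answer: 27

Derivation:
Op 1: place BQ@(1,0)
Op 2: place BB@(3,2)
Op 3: place BK@(0,4)
Op 4: place BB@(3,3)
Op 5: place BB@(2,5)
Op 6: place BR@(1,2)
Op 7: place WK@(5,3)
Op 8: place WQ@(1,4)
Op 9: remove (0,4)
Per-piece attacks for B:
  BQ@(1,0): attacks (1,1) (1,2) (2,0) (3,0) (4,0) (5,0) (0,0) (2,1) (3,2) (0,1) [ray(0,1) blocked at (1,2); ray(1,1) blocked at (3,2)]
  BR@(1,2): attacks (1,3) (1,4) (1,1) (1,0) (2,2) (3,2) (0,2) [ray(0,1) blocked at (1,4); ray(0,-1) blocked at (1,0); ray(1,0) blocked at (3,2)]
  BB@(2,5): attacks (3,4) (4,3) (5,2) (1,4) [ray(-1,-1) blocked at (1,4)]
  BB@(3,2): attacks (4,3) (5,4) (4,1) (5,0) (2,3) (1,4) (2,1) (1,0) [ray(-1,1) blocked at (1,4); ray(-1,-1) blocked at (1,0)]
  BB@(3,3): attacks (4,4) (5,5) (4,2) (5,1) (2,4) (1,5) (2,2) (1,1) (0,0)
Union (27 distinct): (0,0) (0,1) (0,2) (1,0) (1,1) (1,2) (1,3) (1,4) (1,5) (2,0) (2,1) (2,2) (2,3) (2,4) (3,0) (3,2) (3,4) (4,0) (4,1) (4,2) (4,3) (4,4) (5,0) (5,1) (5,2) (5,4) (5,5)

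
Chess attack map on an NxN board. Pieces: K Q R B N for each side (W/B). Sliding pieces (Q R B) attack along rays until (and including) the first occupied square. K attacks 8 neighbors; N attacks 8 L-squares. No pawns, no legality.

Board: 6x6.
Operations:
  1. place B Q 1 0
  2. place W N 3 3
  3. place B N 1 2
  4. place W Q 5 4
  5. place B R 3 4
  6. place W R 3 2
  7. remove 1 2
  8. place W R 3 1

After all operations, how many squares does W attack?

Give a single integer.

Op 1: place BQ@(1,0)
Op 2: place WN@(3,3)
Op 3: place BN@(1,2)
Op 4: place WQ@(5,4)
Op 5: place BR@(3,4)
Op 6: place WR@(3,2)
Op 7: remove (1,2)
Op 8: place WR@(3,1)
Per-piece attacks for W:
  WR@(3,1): attacks (3,2) (3,0) (4,1) (5,1) (2,1) (1,1) (0,1) [ray(0,1) blocked at (3,2)]
  WR@(3,2): attacks (3,3) (3,1) (4,2) (5,2) (2,2) (1,2) (0,2) [ray(0,1) blocked at (3,3); ray(0,-1) blocked at (3,1)]
  WN@(3,3): attacks (4,5) (5,4) (2,5) (1,4) (4,1) (5,2) (2,1) (1,2)
  WQ@(5,4): attacks (5,5) (5,3) (5,2) (5,1) (5,0) (4,4) (3,4) (4,5) (4,3) (3,2) [ray(-1,0) blocked at (3,4); ray(-1,-1) blocked at (3,2)]
Union (24 distinct): (0,1) (0,2) (1,1) (1,2) (1,4) (2,1) (2,2) (2,5) (3,0) (3,1) (3,2) (3,3) (3,4) (4,1) (4,2) (4,3) (4,4) (4,5) (5,0) (5,1) (5,2) (5,3) (5,4) (5,5)

Answer: 24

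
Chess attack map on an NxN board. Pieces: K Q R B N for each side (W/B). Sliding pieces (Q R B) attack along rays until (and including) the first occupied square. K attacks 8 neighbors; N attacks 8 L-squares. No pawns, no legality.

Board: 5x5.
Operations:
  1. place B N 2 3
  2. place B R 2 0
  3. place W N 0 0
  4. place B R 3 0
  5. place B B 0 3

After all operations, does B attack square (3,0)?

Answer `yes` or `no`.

Op 1: place BN@(2,3)
Op 2: place BR@(2,0)
Op 3: place WN@(0,0)
Op 4: place BR@(3,0)
Op 5: place BB@(0,3)
Per-piece attacks for B:
  BB@(0,3): attacks (1,4) (1,2) (2,1) (3,0) [ray(1,-1) blocked at (3,0)]
  BR@(2,0): attacks (2,1) (2,2) (2,3) (3,0) (1,0) (0,0) [ray(0,1) blocked at (2,3); ray(1,0) blocked at (3,0); ray(-1,0) blocked at (0,0)]
  BN@(2,3): attacks (4,4) (0,4) (3,1) (4,2) (1,1) (0,2)
  BR@(3,0): attacks (3,1) (3,2) (3,3) (3,4) (4,0) (2,0) [ray(-1,0) blocked at (2,0)]
B attacks (3,0): yes

Answer: yes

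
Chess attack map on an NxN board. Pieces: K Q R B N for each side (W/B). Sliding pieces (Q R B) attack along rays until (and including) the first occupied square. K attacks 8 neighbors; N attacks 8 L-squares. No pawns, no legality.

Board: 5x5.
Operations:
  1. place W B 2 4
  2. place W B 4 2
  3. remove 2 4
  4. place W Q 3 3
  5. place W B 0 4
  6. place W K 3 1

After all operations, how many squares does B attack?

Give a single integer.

Answer: 0

Derivation:
Op 1: place WB@(2,4)
Op 2: place WB@(4,2)
Op 3: remove (2,4)
Op 4: place WQ@(3,3)
Op 5: place WB@(0,4)
Op 6: place WK@(3,1)
Per-piece attacks for B:
Union (0 distinct): (none)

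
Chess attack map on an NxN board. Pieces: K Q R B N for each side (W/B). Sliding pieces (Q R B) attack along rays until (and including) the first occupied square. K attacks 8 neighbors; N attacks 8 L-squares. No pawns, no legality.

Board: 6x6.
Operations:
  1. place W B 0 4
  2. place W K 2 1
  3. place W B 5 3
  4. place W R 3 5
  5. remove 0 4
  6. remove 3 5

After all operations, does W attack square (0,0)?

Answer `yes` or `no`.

Op 1: place WB@(0,4)
Op 2: place WK@(2,1)
Op 3: place WB@(5,3)
Op 4: place WR@(3,5)
Op 5: remove (0,4)
Op 6: remove (3,5)
Per-piece attacks for W:
  WK@(2,1): attacks (2,2) (2,0) (3,1) (1,1) (3,2) (3,0) (1,2) (1,0)
  WB@(5,3): attacks (4,4) (3,5) (4,2) (3,1) (2,0)
W attacks (0,0): no

Answer: no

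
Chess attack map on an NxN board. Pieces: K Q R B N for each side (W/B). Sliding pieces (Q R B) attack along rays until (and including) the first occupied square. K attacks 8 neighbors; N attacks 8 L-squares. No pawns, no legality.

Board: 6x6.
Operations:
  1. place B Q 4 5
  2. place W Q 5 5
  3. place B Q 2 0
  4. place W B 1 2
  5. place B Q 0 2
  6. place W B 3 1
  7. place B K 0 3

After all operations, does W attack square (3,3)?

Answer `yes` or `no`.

Op 1: place BQ@(4,5)
Op 2: place WQ@(5,5)
Op 3: place BQ@(2,0)
Op 4: place WB@(1,2)
Op 5: place BQ@(0,2)
Op 6: place WB@(3,1)
Op 7: place BK@(0,3)
Per-piece attacks for W:
  WB@(1,2): attacks (2,3) (3,4) (4,5) (2,1) (3,0) (0,3) (0,1) [ray(1,1) blocked at (4,5); ray(-1,1) blocked at (0,3)]
  WB@(3,1): attacks (4,2) (5,3) (4,0) (2,2) (1,3) (0,4) (2,0) [ray(-1,-1) blocked at (2,0)]
  WQ@(5,5): attacks (5,4) (5,3) (5,2) (5,1) (5,0) (4,5) (4,4) (3,3) (2,2) (1,1) (0,0) [ray(-1,0) blocked at (4,5)]
W attacks (3,3): yes

Answer: yes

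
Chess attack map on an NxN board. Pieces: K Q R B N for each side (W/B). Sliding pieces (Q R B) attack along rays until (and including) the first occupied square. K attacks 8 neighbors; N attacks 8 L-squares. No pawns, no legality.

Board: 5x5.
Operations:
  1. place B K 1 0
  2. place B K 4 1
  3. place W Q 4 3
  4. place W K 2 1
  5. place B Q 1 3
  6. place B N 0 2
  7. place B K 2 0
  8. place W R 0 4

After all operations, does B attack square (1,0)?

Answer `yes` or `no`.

Op 1: place BK@(1,0)
Op 2: place BK@(4,1)
Op 3: place WQ@(4,3)
Op 4: place WK@(2,1)
Op 5: place BQ@(1,3)
Op 6: place BN@(0,2)
Op 7: place BK@(2,0)
Op 8: place WR@(0,4)
Per-piece attacks for B:
  BN@(0,2): attacks (1,4) (2,3) (1,0) (2,1)
  BK@(1,0): attacks (1,1) (2,0) (0,0) (2,1) (0,1)
  BQ@(1,3): attacks (1,4) (1,2) (1,1) (1,0) (2,3) (3,3) (4,3) (0,3) (2,4) (2,2) (3,1) (4,0) (0,4) (0,2) [ray(0,-1) blocked at (1,0); ray(1,0) blocked at (4,3); ray(-1,1) blocked at (0,4); ray(-1,-1) blocked at (0,2)]
  BK@(2,0): attacks (2,1) (3,0) (1,0) (3,1) (1,1)
  BK@(4,1): attacks (4,2) (4,0) (3,1) (3,2) (3,0)
B attacks (1,0): yes

Answer: yes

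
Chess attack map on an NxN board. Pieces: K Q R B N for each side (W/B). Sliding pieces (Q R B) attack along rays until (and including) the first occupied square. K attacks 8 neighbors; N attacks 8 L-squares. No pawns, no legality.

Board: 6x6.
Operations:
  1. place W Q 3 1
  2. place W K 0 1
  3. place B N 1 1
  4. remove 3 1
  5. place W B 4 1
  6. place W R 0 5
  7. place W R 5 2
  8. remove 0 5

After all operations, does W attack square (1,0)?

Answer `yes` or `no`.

Answer: yes

Derivation:
Op 1: place WQ@(3,1)
Op 2: place WK@(0,1)
Op 3: place BN@(1,1)
Op 4: remove (3,1)
Op 5: place WB@(4,1)
Op 6: place WR@(0,5)
Op 7: place WR@(5,2)
Op 8: remove (0,5)
Per-piece attacks for W:
  WK@(0,1): attacks (0,2) (0,0) (1,1) (1,2) (1,0)
  WB@(4,1): attacks (5,2) (5,0) (3,2) (2,3) (1,4) (0,5) (3,0) [ray(1,1) blocked at (5,2)]
  WR@(5,2): attacks (5,3) (5,4) (5,5) (5,1) (5,0) (4,2) (3,2) (2,2) (1,2) (0,2)
W attacks (1,0): yes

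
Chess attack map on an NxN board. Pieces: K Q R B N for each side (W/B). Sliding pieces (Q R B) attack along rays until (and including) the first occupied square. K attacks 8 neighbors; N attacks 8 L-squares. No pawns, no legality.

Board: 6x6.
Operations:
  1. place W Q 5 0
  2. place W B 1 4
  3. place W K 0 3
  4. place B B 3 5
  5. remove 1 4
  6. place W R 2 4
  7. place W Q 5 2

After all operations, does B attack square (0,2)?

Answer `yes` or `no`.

Op 1: place WQ@(5,0)
Op 2: place WB@(1,4)
Op 3: place WK@(0,3)
Op 4: place BB@(3,5)
Op 5: remove (1,4)
Op 6: place WR@(2,4)
Op 7: place WQ@(5,2)
Per-piece attacks for B:
  BB@(3,5): attacks (4,4) (5,3) (2,4) [ray(-1,-1) blocked at (2,4)]
B attacks (0,2): no

Answer: no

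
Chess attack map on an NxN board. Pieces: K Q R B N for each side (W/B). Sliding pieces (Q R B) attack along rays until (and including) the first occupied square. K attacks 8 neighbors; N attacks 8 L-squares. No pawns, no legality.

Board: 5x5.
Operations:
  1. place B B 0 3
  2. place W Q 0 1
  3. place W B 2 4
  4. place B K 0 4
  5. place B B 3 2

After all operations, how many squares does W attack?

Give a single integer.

Op 1: place BB@(0,3)
Op 2: place WQ@(0,1)
Op 3: place WB@(2,4)
Op 4: place BK@(0,4)
Op 5: place BB@(3,2)
Per-piece attacks for W:
  WQ@(0,1): attacks (0,2) (0,3) (0,0) (1,1) (2,1) (3,1) (4,1) (1,2) (2,3) (3,4) (1,0) [ray(0,1) blocked at (0,3)]
  WB@(2,4): attacks (3,3) (4,2) (1,3) (0,2)
Union (14 distinct): (0,0) (0,2) (0,3) (1,0) (1,1) (1,2) (1,3) (2,1) (2,3) (3,1) (3,3) (3,4) (4,1) (4,2)

Answer: 14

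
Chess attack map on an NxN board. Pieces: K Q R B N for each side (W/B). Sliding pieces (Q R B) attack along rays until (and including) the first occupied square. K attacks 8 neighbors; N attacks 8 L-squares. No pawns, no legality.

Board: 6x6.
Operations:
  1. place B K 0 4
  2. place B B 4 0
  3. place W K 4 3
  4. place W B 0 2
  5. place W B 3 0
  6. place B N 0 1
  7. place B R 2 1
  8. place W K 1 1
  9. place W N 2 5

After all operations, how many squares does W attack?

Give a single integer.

Op 1: place BK@(0,4)
Op 2: place BB@(4,0)
Op 3: place WK@(4,3)
Op 4: place WB@(0,2)
Op 5: place WB@(3,0)
Op 6: place BN@(0,1)
Op 7: place BR@(2,1)
Op 8: place WK@(1,1)
Op 9: place WN@(2,5)
Per-piece attacks for W:
  WB@(0,2): attacks (1,3) (2,4) (3,5) (1,1) [ray(1,-1) blocked at (1,1)]
  WK@(1,1): attacks (1,2) (1,0) (2,1) (0,1) (2,2) (2,0) (0,2) (0,0)
  WN@(2,5): attacks (3,3) (4,4) (1,3) (0,4)
  WB@(3,0): attacks (4,1) (5,2) (2,1) [ray(-1,1) blocked at (2,1)]
  WK@(4,3): attacks (4,4) (4,2) (5,3) (3,3) (5,4) (5,2) (3,4) (3,2)
Union (22 distinct): (0,0) (0,1) (0,2) (0,4) (1,0) (1,1) (1,2) (1,3) (2,0) (2,1) (2,2) (2,4) (3,2) (3,3) (3,4) (3,5) (4,1) (4,2) (4,4) (5,2) (5,3) (5,4)

Answer: 22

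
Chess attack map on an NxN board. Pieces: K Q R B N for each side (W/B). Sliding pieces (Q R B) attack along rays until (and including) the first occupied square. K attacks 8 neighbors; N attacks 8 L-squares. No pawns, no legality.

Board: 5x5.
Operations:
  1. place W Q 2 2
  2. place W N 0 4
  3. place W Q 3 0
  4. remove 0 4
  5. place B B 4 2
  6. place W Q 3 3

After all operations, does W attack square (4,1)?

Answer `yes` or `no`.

Op 1: place WQ@(2,2)
Op 2: place WN@(0,4)
Op 3: place WQ@(3,0)
Op 4: remove (0,4)
Op 5: place BB@(4,2)
Op 6: place WQ@(3,3)
Per-piece attacks for W:
  WQ@(2,2): attacks (2,3) (2,4) (2,1) (2,0) (3,2) (4,2) (1,2) (0,2) (3,3) (3,1) (4,0) (1,3) (0,4) (1,1) (0,0) [ray(1,0) blocked at (4,2); ray(1,1) blocked at (3,3)]
  WQ@(3,0): attacks (3,1) (3,2) (3,3) (4,0) (2,0) (1,0) (0,0) (4,1) (2,1) (1,2) (0,3) [ray(0,1) blocked at (3,3)]
  WQ@(3,3): attacks (3,4) (3,2) (3,1) (3,0) (4,3) (2,3) (1,3) (0,3) (4,4) (4,2) (2,4) (2,2) [ray(0,-1) blocked at (3,0); ray(1,-1) blocked at (4,2); ray(-1,-1) blocked at (2,2)]
W attacks (4,1): yes

Answer: yes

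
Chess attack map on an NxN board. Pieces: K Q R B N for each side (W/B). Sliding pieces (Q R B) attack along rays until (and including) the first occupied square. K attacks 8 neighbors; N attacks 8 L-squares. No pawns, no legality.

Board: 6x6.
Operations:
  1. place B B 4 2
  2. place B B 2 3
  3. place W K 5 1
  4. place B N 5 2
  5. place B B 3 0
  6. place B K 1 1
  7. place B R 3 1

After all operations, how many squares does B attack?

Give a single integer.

Answer: 28

Derivation:
Op 1: place BB@(4,2)
Op 2: place BB@(2,3)
Op 3: place WK@(5,1)
Op 4: place BN@(5,2)
Op 5: place BB@(3,0)
Op 6: place BK@(1,1)
Op 7: place BR@(3,1)
Per-piece attacks for B:
  BK@(1,1): attacks (1,2) (1,0) (2,1) (0,1) (2,2) (2,0) (0,2) (0,0)
  BB@(2,3): attacks (3,4) (4,5) (3,2) (4,1) (5,0) (1,4) (0,5) (1,2) (0,1)
  BB@(3,0): attacks (4,1) (5,2) (2,1) (1,2) (0,3) [ray(1,1) blocked at (5,2)]
  BR@(3,1): attacks (3,2) (3,3) (3,4) (3,5) (3,0) (4,1) (5,1) (2,1) (1,1) [ray(0,-1) blocked at (3,0); ray(1,0) blocked at (5,1); ray(-1,0) blocked at (1,1)]
  BB@(4,2): attacks (5,3) (5,1) (3,3) (2,4) (1,5) (3,1) [ray(1,-1) blocked at (5,1); ray(-1,-1) blocked at (3,1)]
  BN@(5,2): attacks (4,4) (3,3) (4,0) (3,1)
Union (28 distinct): (0,0) (0,1) (0,2) (0,3) (0,5) (1,0) (1,1) (1,2) (1,4) (1,5) (2,0) (2,1) (2,2) (2,4) (3,0) (3,1) (3,2) (3,3) (3,4) (3,5) (4,0) (4,1) (4,4) (4,5) (5,0) (5,1) (5,2) (5,3)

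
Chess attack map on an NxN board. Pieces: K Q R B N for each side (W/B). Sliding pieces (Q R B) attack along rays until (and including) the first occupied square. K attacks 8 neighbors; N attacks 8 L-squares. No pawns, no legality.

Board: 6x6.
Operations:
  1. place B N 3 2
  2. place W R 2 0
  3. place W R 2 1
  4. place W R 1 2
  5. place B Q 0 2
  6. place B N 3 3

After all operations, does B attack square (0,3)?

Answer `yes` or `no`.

Op 1: place BN@(3,2)
Op 2: place WR@(2,0)
Op 3: place WR@(2,1)
Op 4: place WR@(1,2)
Op 5: place BQ@(0,2)
Op 6: place BN@(3,3)
Per-piece attacks for B:
  BQ@(0,2): attacks (0,3) (0,4) (0,5) (0,1) (0,0) (1,2) (1,3) (2,4) (3,5) (1,1) (2,0) [ray(1,0) blocked at (1,2); ray(1,-1) blocked at (2,0)]
  BN@(3,2): attacks (4,4) (5,3) (2,4) (1,3) (4,0) (5,1) (2,0) (1,1)
  BN@(3,3): attacks (4,5) (5,4) (2,5) (1,4) (4,1) (5,2) (2,1) (1,2)
B attacks (0,3): yes

Answer: yes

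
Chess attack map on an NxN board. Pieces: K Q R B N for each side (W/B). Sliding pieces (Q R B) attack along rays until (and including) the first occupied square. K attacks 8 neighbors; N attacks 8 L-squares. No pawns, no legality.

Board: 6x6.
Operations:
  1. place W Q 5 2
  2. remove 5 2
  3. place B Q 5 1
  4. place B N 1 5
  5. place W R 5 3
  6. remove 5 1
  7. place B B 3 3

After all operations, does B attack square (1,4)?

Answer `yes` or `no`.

Answer: no

Derivation:
Op 1: place WQ@(5,2)
Op 2: remove (5,2)
Op 3: place BQ@(5,1)
Op 4: place BN@(1,5)
Op 5: place WR@(5,3)
Op 6: remove (5,1)
Op 7: place BB@(3,3)
Per-piece attacks for B:
  BN@(1,5): attacks (2,3) (3,4) (0,3)
  BB@(3,3): attacks (4,4) (5,5) (4,2) (5,1) (2,4) (1,5) (2,2) (1,1) (0,0) [ray(-1,1) blocked at (1,5)]
B attacks (1,4): no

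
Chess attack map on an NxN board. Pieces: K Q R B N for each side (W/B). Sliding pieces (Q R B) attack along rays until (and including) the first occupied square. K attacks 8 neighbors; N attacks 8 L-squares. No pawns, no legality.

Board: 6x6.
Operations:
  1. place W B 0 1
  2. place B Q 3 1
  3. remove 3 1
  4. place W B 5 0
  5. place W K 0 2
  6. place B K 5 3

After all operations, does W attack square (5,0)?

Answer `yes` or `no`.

Op 1: place WB@(0,1)
Op 2: place BQ@(3,1)
Op 3: remove (3,1)
Op 4: place WB@(5,0)
Op 5: place WK@(0,2)
Op 6: place BK@(5,3)
Per-piece attacks for W:
  WB@(0,1): attacks (1,2) (2,3) (3,4) (4,5) (1,0)
  WK@(0,2): attacks (0,3) (0,1) (1,2) (1,3) (1,1)
  WB@(5,0): attacks (4,1) (3,2) (2,3) (1,4) (0,5)
W attacks (5,0): no

Answer: no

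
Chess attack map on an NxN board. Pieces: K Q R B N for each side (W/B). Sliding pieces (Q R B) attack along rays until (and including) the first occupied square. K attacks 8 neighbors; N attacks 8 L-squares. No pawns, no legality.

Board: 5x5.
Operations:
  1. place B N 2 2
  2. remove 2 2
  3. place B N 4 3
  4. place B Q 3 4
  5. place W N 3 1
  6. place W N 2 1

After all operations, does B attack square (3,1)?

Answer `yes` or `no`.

Answer: yes

Derivation:
Op 1: place BN@(2,2)
Op 2: remove (2,2)
Op 3: place BN@(4,3)
Op 4: place BQ@(3,4)
Op 5: place WN@(3,1)
Op 6: place WN@(2,1)
Per-piece attacks for B:
  BQ@(3,4): attacks (3,3) (3,2) (3,1) (4,4) (2,4) (1,4) (0,4) (4,3) (2,3) (1,2) (0,1) [ray(0,-1) blocked at (3,1); ray(1,-1) blocked at (4,3)]
  BN@(4,3): attacks (2,4) (3,1) (2,2)
B attacks (3,1): yes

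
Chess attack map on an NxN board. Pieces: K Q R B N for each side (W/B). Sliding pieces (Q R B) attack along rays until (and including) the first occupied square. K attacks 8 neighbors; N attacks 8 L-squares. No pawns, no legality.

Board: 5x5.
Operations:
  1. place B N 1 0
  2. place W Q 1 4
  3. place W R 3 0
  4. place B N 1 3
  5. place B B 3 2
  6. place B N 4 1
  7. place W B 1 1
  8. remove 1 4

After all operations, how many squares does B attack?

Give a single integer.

Op 1: place BN@(1,0)
Op 2: place WQ@(1,4)
Op 3: place WR@(3,0)
Op 4: place BN@(1,3)
Op 5: place BB@(3,2)
Op 6: place BN@(4,1)
Op 7: place WB@(1,1)
Op 8: remove (1,4)
Per-piece attacks for B:
  BN@(1,0): attacks (2,2) (3,1) (0,2)
  BN@(1,3): attacks (3,4) (2,1) (3,2) (0,1)
  BB@(3,2): attacks (4,3) (4,1) (2,3) (1,4) (2,1) (1,0) [ray(1,-1) blocked at (4,1); ray(-1,-1) blocked at (1,0)]
  BN@(4,1): attacks (3,3) (2,2) (2,0)
Union (14 distinct): (0,1) (0,2) (1,0) (1,4) (2,0) (2,1) (2,2) (2,3) (3,1) (3,2) (3,3) (3,4) (4,1) (4,3)

Answer: 14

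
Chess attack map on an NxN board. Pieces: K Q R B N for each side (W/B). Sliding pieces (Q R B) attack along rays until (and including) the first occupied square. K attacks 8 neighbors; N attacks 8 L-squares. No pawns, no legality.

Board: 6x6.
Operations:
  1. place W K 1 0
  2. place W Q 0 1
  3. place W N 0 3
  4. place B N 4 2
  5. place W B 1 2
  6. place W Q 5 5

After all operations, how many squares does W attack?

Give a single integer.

Op 1: place WK@(1,0)
Op 2: place WQ@(0,1)
Op 3: place WN@(0,3)
Op 4: place BN@(4,2)
Op 5: place WB@(1,2)
Op 6: place WQ@(5,5)
Per-piece attacks for W:
  WQ@(0,1): attacks (0,2) (0,3) (0,0) (1,1) (2,1) (3,1) (4,1) (5,1) (1,2) (1,0) [ray(0,1) blocked at (0,3); ray(1,1) blocked at (1,2); ray(1,-1) blocked at (1,0)]
  WN@(0,3): attacks (1,5) (2,4) (1,1) (2,2)
  WK@(1,0): attacks (1,1) (2,0) (0,0) (2,1) (0,1)
  WB@(1,2): attacks (2,3) (3,4) (4,5) (2,1) (3,0) (0,3) (0,1) [ray(-1,1) blocked at (0,3); ray(-1,-1) blocked at (0,1)]
  WQ@(5,5): attacks (5,4) (5,3) (5,2) (5,1) (5,0) (4,5) (3,5) (2,5) (1,5) (0,5) (4,4) (3,3) (2,2) (1,1) (0,0)
Union (28 distinct): (0,0) (0,1) (0,2) (0,3) (0,5) (1,0) (1,1) (1,2) (1,5) (2,0) (2,1) (2,2) (2,3) (2,4) (2,5) (3,0) (3,1) (3,3) (3,4) (3,5) (4,1) (4,4) (4,5) (5,0) (5,1) (5,2) (5,3) (5,4)

Answer: 28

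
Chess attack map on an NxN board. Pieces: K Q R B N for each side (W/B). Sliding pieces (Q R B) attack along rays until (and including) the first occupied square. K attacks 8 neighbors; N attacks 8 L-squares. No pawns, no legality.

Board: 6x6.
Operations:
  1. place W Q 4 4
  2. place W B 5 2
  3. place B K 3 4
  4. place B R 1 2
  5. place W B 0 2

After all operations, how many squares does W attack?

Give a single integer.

Answer: 18

Derivation:
Op 1: place WQ@(4,4)
Op 2: place WB@(5,2)
Op 3: place BK@(3,4)
Op 4: place BR@(1,2)
Op 5: place WB@(0,2)
Per-piece attacks for W:
  WB@(0,2): attacks (1,3) (2,4) (3,5) (1,1) (2,0)
  WQ@(4,4): attacks (4,5) (4,3) (4,2) (4,1) (4,0) (5,4) (3,4) (5,5) (5,3) (3,5) (3,3) (2,2) (1,1) (0,0) [ray(-1,0) blocked at (3,4)]
  WB@(5,2): attacks (4,3) (3,4) (4,1) (3,0) [ray(-1,1) blocked at (3,4)]
Union (18 distinct): (0,0) (1,1) (1,3) (2,0) (2,2) (2,4) (3,0) (3,3) (3,4) (3,5) (4,0) (4,1) (4,2) (4,3) (4,5) (5,3) (5,4) (5,5)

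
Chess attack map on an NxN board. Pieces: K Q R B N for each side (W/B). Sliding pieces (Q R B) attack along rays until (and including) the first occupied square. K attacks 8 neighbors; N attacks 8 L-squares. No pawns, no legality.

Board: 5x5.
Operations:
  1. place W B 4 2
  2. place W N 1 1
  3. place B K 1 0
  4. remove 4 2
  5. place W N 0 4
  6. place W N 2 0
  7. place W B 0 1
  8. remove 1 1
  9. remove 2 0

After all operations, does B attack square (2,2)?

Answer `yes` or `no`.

Answer: no

Derivation:
Op 1: place WB@(4,2)
Op 2: place WN@(1,1)
Op 3: place BK@(1,0)
Op 4: remove (4,2)
Op 5: place WN@(0,4)
Op 6: place WN@(2,0)
Op 7: place WB@(0,1)
Op 8: remove (1,1)
Op 9: remove (2,0)
Per-piece attacks for B:
  BK@(1,0): attacks (1,1) (2,0) (0,0) (2,1) (0,1)
B attacks (2,2): no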